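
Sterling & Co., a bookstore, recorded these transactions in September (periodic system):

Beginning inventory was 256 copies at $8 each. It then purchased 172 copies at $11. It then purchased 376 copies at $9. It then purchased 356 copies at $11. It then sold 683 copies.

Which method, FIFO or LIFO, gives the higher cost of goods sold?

LIFO

FIFO COGS: 256 @ $8 + 172 @ $11 + 255 @ $9 = $6,235
LIFO COGS: 356 @ $11 + 327 @ $9 = $6,859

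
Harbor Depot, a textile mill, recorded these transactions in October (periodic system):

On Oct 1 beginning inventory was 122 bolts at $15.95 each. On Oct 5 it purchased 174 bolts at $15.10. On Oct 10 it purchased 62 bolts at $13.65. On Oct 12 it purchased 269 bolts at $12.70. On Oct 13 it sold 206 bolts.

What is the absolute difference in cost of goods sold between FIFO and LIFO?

$598.10

FIFO COGS: 122 @ $15.95 + 84 @ $15.10 = $3,214.30
LIFO COGS: 206 @ $12.70 = $2,616.20
Difference = |$3,214.30 − $2,616.20| = $598.10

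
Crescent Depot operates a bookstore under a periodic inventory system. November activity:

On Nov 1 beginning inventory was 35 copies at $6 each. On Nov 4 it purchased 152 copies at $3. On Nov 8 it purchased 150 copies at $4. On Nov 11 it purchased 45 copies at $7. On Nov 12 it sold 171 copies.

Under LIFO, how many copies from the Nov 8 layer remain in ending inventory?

Nov 12, 171 sold [LIFO — newest first]: 45 @ $7 + 126 @ $4 = $819
Ending inventory: 35 @ $6 + 152 @ $3 + 24 @ $4 = $762
Check: goods available $1,581 = COGS $819 + ending $762

24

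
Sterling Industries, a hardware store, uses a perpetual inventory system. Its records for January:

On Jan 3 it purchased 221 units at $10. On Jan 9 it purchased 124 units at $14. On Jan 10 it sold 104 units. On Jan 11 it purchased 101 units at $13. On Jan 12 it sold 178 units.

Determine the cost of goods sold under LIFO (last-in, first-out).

Jan 10, 104 sold [LIFO — newest first]: 104 @ $14 = $1,456
Jan 12, 178 sold [LIFO — newest first]: 101 @ $13 + 20 @ $14 + 57 @ $10 = $2,163
Total COGS = $1,456 + $2,163 = $3,619
Ending inventory: 164 @ $10 = $1,640
Check: goods available $5,259 = COGS $3,619 + ending $1,640

COGS = $3,619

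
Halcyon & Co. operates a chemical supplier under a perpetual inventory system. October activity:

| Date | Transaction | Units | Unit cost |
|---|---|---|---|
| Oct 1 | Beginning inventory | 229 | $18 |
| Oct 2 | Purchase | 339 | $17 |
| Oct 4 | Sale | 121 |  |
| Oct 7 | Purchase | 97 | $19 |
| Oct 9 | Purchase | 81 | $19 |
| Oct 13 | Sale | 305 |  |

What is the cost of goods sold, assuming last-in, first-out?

COGS = $7,598

Oct 4, 121 sold [LIFO — newest first]: 121 @ $17 = $2,057
Oct 13, 305 sold [LIFO — newest first]: 81 @ $19 + 97 @ $19 + 127 @ $17 = $5,541
Total COGS = $2,057 + $5,541 = $7,598
Ending inventory: 229 @ $18 + 91 @ $17 = $5,669
Check: goods available $13,267 = COGS $7,598 + ending $5,669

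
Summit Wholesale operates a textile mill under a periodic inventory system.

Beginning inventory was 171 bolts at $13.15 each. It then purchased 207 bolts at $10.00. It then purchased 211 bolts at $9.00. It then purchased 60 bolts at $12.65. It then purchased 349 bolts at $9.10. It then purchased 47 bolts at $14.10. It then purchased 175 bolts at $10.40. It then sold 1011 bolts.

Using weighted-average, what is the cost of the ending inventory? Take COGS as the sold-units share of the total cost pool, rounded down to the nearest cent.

Ending inventory = $2,164.57

Sale 1, sell 1011: 1011/1220 × $12,635.25 → $10,470.68
Ending inventory (cost pool remaining) = $2,164.57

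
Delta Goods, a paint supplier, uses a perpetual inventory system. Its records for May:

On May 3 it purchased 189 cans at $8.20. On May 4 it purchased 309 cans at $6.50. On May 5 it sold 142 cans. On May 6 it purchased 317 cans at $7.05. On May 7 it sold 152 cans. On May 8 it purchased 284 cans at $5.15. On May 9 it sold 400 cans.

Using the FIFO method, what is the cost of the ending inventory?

May 5, 142 sold [FIFO — oldest first]: 142 @ $8.20 = $1,164.40
May 7, 152 sold [FIFO — oldest first]: 47 @ $8.20 + 105 @ $6.50 = $1,067.90
May 9, 400 sold [FIFO — oldest first]: 204 @ $6.50 + 196 @ $7.05 = $2,707.80
Total COGS = $1,164.40 + $1,067.90 + $2,707.80 = $4,940.10
Ending inventory: 121 @ $7.05 + 284 @ $5.15 = $2,315.65

Ending inventory = $2,315.65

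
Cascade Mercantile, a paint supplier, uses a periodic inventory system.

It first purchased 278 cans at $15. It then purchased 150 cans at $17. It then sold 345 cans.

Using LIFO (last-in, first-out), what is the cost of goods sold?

Sale 1 (345) [LIFO — newest first]: 150 @ $17 + 195 @ $15 = $5,475
Ending inventory: 83 @ $15 = $1,245
Check: goods available $6,720 = COGS $5,475 + ending $1,245

COGS = $5,475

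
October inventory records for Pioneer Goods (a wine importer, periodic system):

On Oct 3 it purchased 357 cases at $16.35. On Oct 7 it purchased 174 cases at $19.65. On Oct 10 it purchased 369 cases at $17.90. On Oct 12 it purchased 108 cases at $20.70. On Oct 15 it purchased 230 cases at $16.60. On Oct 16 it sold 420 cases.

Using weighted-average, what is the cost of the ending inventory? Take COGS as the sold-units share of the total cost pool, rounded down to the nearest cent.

Oct 16, sell 420: 420/1238 × $21,914.75 → $7,434.72
Ending inventory (cost pool remaining) = $14,480.03

Ending inventory = $14,480.03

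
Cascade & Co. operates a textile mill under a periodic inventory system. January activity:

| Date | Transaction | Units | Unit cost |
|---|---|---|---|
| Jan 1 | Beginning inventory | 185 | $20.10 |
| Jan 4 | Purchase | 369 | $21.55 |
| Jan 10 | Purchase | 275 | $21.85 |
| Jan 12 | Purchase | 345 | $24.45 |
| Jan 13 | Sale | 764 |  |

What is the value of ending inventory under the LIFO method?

Ending inventory = $8,567.25

Jan 13, 764 sold [LIFO — newest first]: 345 @ $24.45 + 275 @ $21.85 + 144 @ $21.55 = $17,547.20
Ending inventory: 185 @ $20.10 + 225 @ $21.55 = $8,567.25
Check: goods available $26,114.45 = COGS $17,547.20 + ending $8,567.25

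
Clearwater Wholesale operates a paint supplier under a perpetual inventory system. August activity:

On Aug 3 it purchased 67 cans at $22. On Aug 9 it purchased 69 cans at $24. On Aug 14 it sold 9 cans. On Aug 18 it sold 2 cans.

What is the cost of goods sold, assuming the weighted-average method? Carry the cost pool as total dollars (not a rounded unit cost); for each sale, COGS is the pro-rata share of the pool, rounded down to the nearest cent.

After Aug 3: 67 on hand, pool $1,474.00 (≈ $22.0000 each)
After Aug 9: 136 on hand, pool $3,130.00 (≈ $23.0147 each)
Aug 14, sell 9: 9/136 × $3,130.00 → $207.13
Aug 18, sell 2: 2/127 × $2,922.87 → $46.02
Total COGS = $207.13 + $46.02 = $253.15
Ending inventory (cost pool remaining) = $2,876.85
Check: goods available $3,130.00 = COGS $253.15 + ending $2,876.85

COGS = $253.15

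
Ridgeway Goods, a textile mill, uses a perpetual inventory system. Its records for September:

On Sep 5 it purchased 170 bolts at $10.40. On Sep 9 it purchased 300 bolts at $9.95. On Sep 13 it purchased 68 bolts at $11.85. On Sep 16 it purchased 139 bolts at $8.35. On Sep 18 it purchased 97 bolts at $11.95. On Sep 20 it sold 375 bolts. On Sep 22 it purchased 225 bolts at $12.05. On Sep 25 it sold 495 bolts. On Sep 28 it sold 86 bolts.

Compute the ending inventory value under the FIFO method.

Sep 20, 375 sold [FIFO — oldest first]: 170 @ $10.40 + 205 @ $9.95 = $3,807.75
Sep 25, 495 sold [FIFO — oldest first]: 95 @ $9.95 + 68 @ $11.85 + 139 @ $8.35 + 97 @ $11.95 + 96 @ $12.05 = $5,227.65
Sep 28, 86 sold [FIFO — oldest first]: 86 @ $12.05 = $1,036.30
Total COGS = $3,807.75 + $5,227.65 + $1,036.30 = $10,071.70
Ending inventory: 43 @ $12.05 = $518.15

Ending inventory = $518.15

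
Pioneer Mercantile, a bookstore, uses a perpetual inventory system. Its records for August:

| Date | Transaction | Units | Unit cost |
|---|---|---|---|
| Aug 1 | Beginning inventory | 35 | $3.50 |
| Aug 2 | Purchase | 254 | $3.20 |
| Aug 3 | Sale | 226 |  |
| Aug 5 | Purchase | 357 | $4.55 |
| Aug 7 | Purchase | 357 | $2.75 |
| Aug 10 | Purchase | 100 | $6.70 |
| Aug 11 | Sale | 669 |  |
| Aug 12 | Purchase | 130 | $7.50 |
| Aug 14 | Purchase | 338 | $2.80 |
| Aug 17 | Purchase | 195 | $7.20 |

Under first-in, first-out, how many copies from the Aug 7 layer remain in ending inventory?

Aug 3, 226 sold [FIFO — oldest first]: 35 @ $3.50 + 191 @ $3.20 = $733.70
Aug 11, 669 sold [FIFO — oldest first]: 63 @ $3.20 + 357 @ $4.55 + 249 @ $2.75 = $2,510.70
Total COGS = $733.70 + $2,510.70 = $3,244.40
Ending inventory: 108 @ $2.75 + 100 @ $6.70 + 130 @ $7.50 + 338 @ $2.80 + 195 @ $7.20 = $4,292.40

108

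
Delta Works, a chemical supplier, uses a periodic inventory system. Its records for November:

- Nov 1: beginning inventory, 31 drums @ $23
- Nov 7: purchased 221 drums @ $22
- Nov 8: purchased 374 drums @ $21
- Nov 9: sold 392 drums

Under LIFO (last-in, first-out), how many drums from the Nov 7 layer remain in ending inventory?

Nov 9, 392 sold [LIFO — newest first]: 374 @ $21 + 18 @ $22 = $8,250
Ending inventory: 31 @ $23 + 203 @ $22 = $5,179
Check: goods available $13,429 = COGS $8,250 + ending $5,179

203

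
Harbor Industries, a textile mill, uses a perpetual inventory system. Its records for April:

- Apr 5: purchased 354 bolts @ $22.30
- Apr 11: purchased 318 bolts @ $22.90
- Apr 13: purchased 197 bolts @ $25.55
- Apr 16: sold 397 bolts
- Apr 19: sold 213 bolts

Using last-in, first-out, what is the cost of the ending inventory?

Apr 16, 397 sold [LIFO — newest first]: 197 @ $25.55 + 200 @ $22.90 = $9,613.35
Apr 19, 213 sold [LIFO — newest first]: 118 @ $22.90 + 95 @ $22.30 = $4,820.70
Total COGS = $9,613.35 + $4,820.70 = $14,434.05
Ending inventory: 259 @ $22.30 = $5,775.70
Check: goods available $20,209.75 = COGS $14,434.05 + ending $5,775.70

Ending inventory = $5,775.70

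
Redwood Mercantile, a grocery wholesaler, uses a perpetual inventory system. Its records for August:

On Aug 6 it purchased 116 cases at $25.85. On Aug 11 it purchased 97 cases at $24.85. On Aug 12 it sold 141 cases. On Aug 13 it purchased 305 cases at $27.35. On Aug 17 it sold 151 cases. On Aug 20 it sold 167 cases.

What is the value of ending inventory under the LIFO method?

Ending inventory = $1,525.15

Aug 12, 141 sold [LIFO — newest first]: 97 @ $24.85 + 44 @ $25.85 = $3,547.85
Aug 17, 151 sold [LIFO — newest first]: 151 @ $27.35 = $4,129.85
Aug 20, 167 sold [LIFO — newest first]: 154 @ $27.35 + 13 @ $25.85 = $4,547.95
Total COGS = $3,547.85 + $4,129.85 + $4,547.95 = $12,225.65
Ending inventory: 59 @ $25.85 = $1,525.15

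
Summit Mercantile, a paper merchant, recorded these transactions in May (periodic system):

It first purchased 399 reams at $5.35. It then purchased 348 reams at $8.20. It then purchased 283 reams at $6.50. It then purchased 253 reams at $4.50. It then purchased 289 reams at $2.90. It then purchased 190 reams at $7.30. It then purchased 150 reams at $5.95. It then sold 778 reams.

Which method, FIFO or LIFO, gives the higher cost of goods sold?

FIFO

FIFO COGS: 399 @ $5.35 + 348 @ $8.20 + 31 @ $6.50 = $5,189.75
LIFO COGS: 150 @ $5.95 + 190 @ $7.30 + 289 @ $2.90 + 149 @ $4.50 = $3,788.10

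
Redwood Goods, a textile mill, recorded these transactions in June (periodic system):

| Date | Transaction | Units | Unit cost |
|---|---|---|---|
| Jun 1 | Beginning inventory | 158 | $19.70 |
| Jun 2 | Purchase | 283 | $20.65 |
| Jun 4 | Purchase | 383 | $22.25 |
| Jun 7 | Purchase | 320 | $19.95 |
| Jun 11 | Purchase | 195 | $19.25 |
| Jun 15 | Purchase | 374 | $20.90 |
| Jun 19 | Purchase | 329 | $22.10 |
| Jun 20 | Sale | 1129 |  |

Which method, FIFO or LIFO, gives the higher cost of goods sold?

FIFO COGS: 158 @ $19.70 + 283 @ $20.65 + 383 @ $22.25 + 305 @ $19.95 = $23,563.05
LIFO COGS: 329 @ $22.10 + 374 @ $20.90 + 195 @ $19.25 + 231 @ $19.95 = $23,449.70

FIFO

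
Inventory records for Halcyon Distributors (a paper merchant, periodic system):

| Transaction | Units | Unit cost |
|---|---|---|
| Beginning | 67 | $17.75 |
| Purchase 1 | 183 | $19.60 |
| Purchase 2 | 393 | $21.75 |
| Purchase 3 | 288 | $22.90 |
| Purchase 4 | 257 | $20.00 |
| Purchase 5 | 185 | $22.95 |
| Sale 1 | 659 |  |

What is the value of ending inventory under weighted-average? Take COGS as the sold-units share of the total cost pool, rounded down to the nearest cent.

Sale 1, sell 659: 659/1373 × $29,304.75 → $14,065.42
Ending inventory (cost pool remaining) = $15,239.33
Check: goods available $29,304.75 = COGS $14,065.42 + ending $15,239.33

Ending inventory = $15,239.33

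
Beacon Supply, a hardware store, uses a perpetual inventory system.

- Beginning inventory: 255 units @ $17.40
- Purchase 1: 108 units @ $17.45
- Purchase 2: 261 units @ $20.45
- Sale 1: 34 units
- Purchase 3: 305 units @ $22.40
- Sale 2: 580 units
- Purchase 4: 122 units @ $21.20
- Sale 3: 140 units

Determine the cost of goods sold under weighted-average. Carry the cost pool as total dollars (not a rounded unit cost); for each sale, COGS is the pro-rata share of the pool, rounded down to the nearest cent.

COGS = $15,048.51

After Beginning: 255 on hand, pool $4,437.00 (≈ $17.4000 each)
After Purchase 1: 363 on hand, pool $6,321.60 (≈ $17.4149 each)
After Purchase 2: 624 on hand, pool $11,659.05 (≈ $18.6844 each)
Sale 1, sell 34: 34/624 × $11,659.05 → $635.26
After Purchase 3: 895 on hand, pool $17,855.79 (≈ $19.9506 each)
Sale 2, sell 580: 580/895 × $17,855.79 → $11,571.34
After Purchase 4: 437 on hand, pool $8,870.85 (≈ $20.2994 each)
Sale 3, sell 140: 140/437 × $8,870.85 → $2,841.91
Total COGS = $635.26 + $11,571.34 + $2,841.91 = $15,048.51
Ending inventory (cost pool remaining) = $6,028.94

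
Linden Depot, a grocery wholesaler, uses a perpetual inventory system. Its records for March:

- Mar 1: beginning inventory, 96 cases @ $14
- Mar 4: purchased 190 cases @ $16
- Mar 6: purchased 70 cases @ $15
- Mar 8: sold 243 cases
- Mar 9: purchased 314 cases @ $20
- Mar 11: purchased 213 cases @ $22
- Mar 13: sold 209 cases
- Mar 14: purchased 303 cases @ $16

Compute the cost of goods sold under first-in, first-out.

COGS = $7,354

Mar 8, 243 sold [FIFO — oldest first]: 96 @ $14 + 147 @ $16 = $3,696
Mar 13, 209 sold [FIFO — oldest first]: 43 @ $16 + 70 @ $15 + 96 @ $20 = $3,658
Total COGS = $3,696 + $3,658 = $7,354
Ending inventory: 218 @ $20 + 213 @ $22 + 303 @ $16 = $13,894
Check: goods available $21,248 = COGS $7,354 + ending $13,894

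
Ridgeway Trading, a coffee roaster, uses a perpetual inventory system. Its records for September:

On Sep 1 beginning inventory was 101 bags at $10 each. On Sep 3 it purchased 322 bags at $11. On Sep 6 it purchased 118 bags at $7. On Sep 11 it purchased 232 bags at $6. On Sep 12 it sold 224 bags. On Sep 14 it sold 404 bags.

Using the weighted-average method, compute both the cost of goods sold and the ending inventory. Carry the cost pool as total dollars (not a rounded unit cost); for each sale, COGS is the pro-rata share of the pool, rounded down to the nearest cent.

COGS = $5,500.07; ending inventory = $1,269.93

After Sep 1: 101 on hand, pool $1,010.00 (≈ $10.0000 each)
After Sep 3: 423 on hand, pool $4,552.00 (≈ $10.7612 each)
After Sep 6: 541 on hand, pool $5,378.00 (≈ $9.9409 each)
After Sep 11: 773 on hand, pool $6,770.00 (≈ $8.7581 each)
Sep 12, sell 224: 224/773 × $6,770.00 → $1,961.81
Sep 14, sell 404: 404/549 × $4,808.19 → $3,538.26
Total COGS = $1,961.81 + $3,538.26 = $5,500.07
Ending inventory (cost pool remaining) = $1,269.93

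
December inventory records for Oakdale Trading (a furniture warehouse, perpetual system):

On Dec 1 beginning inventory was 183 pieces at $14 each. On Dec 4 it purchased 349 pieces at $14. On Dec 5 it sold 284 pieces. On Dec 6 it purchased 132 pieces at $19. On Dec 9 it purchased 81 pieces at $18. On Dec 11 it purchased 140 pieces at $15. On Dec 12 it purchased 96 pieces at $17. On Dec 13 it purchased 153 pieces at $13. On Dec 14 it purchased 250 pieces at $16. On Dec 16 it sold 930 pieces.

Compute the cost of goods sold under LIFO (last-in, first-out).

COGS = $18,755

Dec 5, 284 sold [LIFO — newest first]: 284 @ $14 = $3,976
Dec 16, 930 sold [LIFO — newest first]: 250 @ $16 + 153 @ $13 + 96 @ $17 + 140 @ $15 + 81 @ $18 + 132 @ $19 + 65 @ $14 + 13 @ $14 = $14,779
Total COGS = $3,976 + $14,779 = $18,755
Ending inventory: 170 @ $14 = $2,380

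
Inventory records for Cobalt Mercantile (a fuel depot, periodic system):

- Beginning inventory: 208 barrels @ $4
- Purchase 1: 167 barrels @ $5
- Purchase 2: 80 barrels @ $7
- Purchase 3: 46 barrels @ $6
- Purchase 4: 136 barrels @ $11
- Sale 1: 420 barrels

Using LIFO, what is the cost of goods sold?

Sale 1 (420) [LIFO — newest first]: 136 @ $11 + 46 @ $6 + 80 @ $7 + 158 @ $5 = $3,122
Ending inventory: 208 @ $4 + 9 @ $5 = $877

COGS = $3,122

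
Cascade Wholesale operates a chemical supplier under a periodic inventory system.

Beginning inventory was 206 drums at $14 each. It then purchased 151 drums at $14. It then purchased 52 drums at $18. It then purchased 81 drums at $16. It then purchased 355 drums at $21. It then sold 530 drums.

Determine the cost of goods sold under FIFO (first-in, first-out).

Sale 1 (530) [FIFO — oldest first]: 206 @ $14 + 151 @ $14 + 52 @ $18 + 81 @ $16 + 40 @ $21 = $8,070
Ending inventory: 315 @ $21 = $6,615
Check: goods available $14,685 = COGS $8,070 + ending $6,615

COGS = $8,070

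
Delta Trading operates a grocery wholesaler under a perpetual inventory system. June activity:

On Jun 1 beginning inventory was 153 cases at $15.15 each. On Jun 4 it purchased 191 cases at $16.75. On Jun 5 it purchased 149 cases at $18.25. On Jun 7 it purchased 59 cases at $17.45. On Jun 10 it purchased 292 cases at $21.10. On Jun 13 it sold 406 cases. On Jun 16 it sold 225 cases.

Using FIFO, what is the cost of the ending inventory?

Ending inventory = $4,494.30

Jun 13, 406 sold [FIFO — oldest first]: 153 @ $15.15 + 191 @ $16.75 + 62 @ $18.25 = $6,648.70
Jun 16, 225 sold [FIFO — oldest first]: 87 @ $18.25 + 59 @ $17.45 + 79 @ $21.10 = $4,284.20
Total COGS = $6,648.70 + $4,284.20 = $10,932.90
Ending inventory: 213 @ $21.10 = $4,494.30
Check: goods available $15,427.20 = COGS $10,932.90 + ending $4,494.30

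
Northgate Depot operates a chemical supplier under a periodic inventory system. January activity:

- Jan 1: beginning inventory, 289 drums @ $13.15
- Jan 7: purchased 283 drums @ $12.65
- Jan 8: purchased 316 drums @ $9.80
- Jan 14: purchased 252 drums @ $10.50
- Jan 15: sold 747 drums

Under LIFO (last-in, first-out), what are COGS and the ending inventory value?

COGS = $8,007.15; ending inventory = $5,115.95

Jan 15, 747 sold [LIFO — newest first]: 252 @ $10.50 + 316 @ $9.80 + 179 @ $12.65 = $8,007.15
Ending inventory: 289 @ $13.15 + 104 @ $12.65 = $5,115.95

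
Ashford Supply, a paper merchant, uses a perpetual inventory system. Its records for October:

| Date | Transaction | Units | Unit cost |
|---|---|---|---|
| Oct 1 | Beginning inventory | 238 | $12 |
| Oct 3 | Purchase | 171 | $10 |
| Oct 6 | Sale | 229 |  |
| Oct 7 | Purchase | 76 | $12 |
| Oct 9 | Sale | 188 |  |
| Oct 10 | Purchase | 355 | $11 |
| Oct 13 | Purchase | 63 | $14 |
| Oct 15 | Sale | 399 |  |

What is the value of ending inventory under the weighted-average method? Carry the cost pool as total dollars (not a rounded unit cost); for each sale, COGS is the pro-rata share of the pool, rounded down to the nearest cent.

Ending inventory = $995.86

After Oct 1: 238 on hand, pool $2,856.00 (≈ $12.0000 each)
After Oct 3: 409 on hand, pool $4,566.00 (≈ $11.1638 each)
Oct 6, sell 229: 229/409 × $4,566.00 → $2,556.51
After Oct 7: 256 on hand, pool $2,921.49 (≈ $11.4121 each)
Oct 9, sell 188: 188/256 × $2,921.49 → $2,145.46
After Oct 10: 423 on hand, pool $4,681.03 (≈ $11.0663 each)
After Oct 13: 486 on hand, pool $5,563.03 (≈ $11.4466 each)
Oct 15, sell 399: 399/486 × $5,563.03 → $4,567.17
Total COGS = $2,556.51 + $2,145.46 + $4,567.17 = $9,269.14
Ending inventory (cost pool remaining) = $995.86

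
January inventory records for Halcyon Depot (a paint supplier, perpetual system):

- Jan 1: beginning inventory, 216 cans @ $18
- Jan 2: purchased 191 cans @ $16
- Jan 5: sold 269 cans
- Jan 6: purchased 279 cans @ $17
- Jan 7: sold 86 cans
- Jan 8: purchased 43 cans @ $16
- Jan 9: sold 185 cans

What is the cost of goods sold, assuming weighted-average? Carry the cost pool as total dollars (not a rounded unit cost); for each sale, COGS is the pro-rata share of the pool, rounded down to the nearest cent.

COGS = $9,180.32

After Jan 1: 216 on hand, pool $3,888.00 (≈ $18.0000 each)
After Jan 2: 407 on hand, pool $6,944.00 (≈ $17.0614 each)
Jan 5, sell 269: 269/407 × $6,944.00 → $4,589.52
After Jan 6: 417 on hand, pool $7,097.48 (≈ $17.0203 each)
Jan 7, sell 86: 86/417 × $7,097.48 → $1,463.74
After Jan 8: 374 on hand, pool $6,321.74 (≈ $16.9030 each)
Jan 9, sell 185: 185/374 × $6,321.74 → $3,127.06
Total COGS = $4,589.52 + $1,463.74 + $3,127.06 = $9,180.32
Ending inventory (cost pool remaining) = $3,194.68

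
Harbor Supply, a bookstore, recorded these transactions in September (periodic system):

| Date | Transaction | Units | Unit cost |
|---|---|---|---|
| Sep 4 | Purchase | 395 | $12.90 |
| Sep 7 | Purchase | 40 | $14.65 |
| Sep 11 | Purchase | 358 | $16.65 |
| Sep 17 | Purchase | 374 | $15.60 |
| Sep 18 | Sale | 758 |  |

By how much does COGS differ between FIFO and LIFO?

FIFO COGS: 395 @ $12.90 + 40 @ $14.65 + 323 @ $16.65 = $11,059.45
LIFO COGS: 374 @ $15.60 + 358 @ $16.65 + 26 @ $14.65 = $12,176.00
Difference = |$11,059.45 − $12,176.00| = $1,116.55

$1,116.55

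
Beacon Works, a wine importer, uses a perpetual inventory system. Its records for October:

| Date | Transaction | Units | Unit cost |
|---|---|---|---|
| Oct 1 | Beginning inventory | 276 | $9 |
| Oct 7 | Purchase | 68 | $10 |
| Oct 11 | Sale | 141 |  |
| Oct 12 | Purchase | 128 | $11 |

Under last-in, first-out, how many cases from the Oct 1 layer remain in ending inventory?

203

Oct 11, 141 sold [LIFO — newest first]: 68 @ $10 + 73 @ $9 = $1,337
Ending inventory: 203 @ $9 + 128 @ $11 = $3,235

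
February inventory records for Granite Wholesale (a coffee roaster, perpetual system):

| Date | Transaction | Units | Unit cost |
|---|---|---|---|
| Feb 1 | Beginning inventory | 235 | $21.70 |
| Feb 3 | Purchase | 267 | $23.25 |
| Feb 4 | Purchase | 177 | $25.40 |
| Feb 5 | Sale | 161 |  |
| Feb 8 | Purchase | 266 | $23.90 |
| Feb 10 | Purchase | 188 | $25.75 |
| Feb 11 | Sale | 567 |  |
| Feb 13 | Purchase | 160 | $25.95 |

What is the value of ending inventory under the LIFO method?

Ending inventory = $13,204.00

Feb 5, 161 sold [LIFO — newest first]: 161 @ $25.40 = $4,089.40
Feb 11, 567 sold [LIFO — newest first]: 188 @ $25.75 + 266 @ $23.90 + 16 @ $25.40 + 97 @ $23.25 = $13,860.05
Total COGS = $4,089.40 + $13,860.05 = $17,949.45
Ending inventory: 235 @ $21.70 + 170 @ $23.25 + 160 @ $25.95 = $13,204.00
Check: goods available $31,153.45 = COGS $17,949.45 + ending $13,204.00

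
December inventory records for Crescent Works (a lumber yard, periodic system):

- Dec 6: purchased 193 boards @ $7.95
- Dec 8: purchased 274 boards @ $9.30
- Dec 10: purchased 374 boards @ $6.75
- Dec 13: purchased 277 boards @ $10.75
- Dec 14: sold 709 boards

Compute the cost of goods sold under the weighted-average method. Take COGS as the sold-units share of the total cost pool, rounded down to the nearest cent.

Dec 14, sell 709: 709/1118 × $9,584.80 → $6,078.37
Ending inventory (cost pool remaining) = $3,506.43

COGS = $6,078.37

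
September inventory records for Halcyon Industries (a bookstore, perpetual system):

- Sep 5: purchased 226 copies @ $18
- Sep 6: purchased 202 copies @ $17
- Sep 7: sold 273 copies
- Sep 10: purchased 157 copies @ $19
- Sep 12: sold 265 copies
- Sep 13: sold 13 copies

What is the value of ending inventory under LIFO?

Sep 7, 273 sold [LIFO — newest first]: 202 @ $17 + 71 @ $18 = $4,712
Sep 12, 265 sold [LIFO — newest first]: 157 @ $19 + 108 @ $18 = $4,927
Sep 13, 13 sold [LIFO — newest first]: 13 @ $18 = $234
Total COGS = $4,712 + $4,927 + $234 = $9,873
Ending inventory: 34 @ $18 = $612
Check: goods available $10,485 = COGS $9,873 + ending $612

Ending inventory = $612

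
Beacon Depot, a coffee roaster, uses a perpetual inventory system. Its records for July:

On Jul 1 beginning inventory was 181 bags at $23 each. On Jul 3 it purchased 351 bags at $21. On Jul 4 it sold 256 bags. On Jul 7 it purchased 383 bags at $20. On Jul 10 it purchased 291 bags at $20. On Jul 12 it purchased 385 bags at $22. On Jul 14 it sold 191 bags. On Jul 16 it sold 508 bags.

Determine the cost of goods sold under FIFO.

Jul 4, 256 sold [FIFO — oldest first]: 181 @ $23 + 75 @ $21 = $5,738
Jul 14, 191 sold [FIFO — oldest first]: 191 @ $21 = $4,011
Jul 16, 508 sold [FIFO — oldest first]: 85 @ $21 + 383 @ $20 + 40 @ $20 = $10,245
Total COGS = $5,738 + $4,011 + $10,245 = $19,994
Ending inventory: 251 @ $20 + 385 @ $22 = $13,490
Check: goods available $33,484 = COGS $19,994 + ending $13,490

COGS = $19,994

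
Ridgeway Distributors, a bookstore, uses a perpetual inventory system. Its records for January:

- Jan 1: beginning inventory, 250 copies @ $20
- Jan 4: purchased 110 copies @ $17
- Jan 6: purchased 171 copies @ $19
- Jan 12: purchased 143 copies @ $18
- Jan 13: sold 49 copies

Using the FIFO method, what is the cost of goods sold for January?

COGS = $980

Jan 13, 49 sold [FIFO — oldest first]: 49 @ $20 = $980
Ending inventory: 201 @ $20 + 110 @ $17 + 171 @ $19 + 143 @ $18 = $11,713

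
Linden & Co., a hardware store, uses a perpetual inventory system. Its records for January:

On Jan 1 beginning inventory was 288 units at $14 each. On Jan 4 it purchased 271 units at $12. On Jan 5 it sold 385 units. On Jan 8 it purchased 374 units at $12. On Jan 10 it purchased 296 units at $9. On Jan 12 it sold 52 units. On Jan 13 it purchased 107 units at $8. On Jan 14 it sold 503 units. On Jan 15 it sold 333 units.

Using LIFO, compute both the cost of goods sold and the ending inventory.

COGS = $14,410; ending inventory = $882

Jan 5, 385 sold [LIFO — newest first]: 271 @ $12 + 114 @ $14 = $4,848
Jan 12, 52 sold [LIFO — newest first]: 52 @ $9 = $468
Jan 14, 503 sold [LIFO — newest first]: 107 @ $8 + 244 @ $9 + 152 @ $12 = $4,876
Jan 15, 333 sold [LIFO — newest first]: 222 @ $12 + 111 @ $14 = $4,218
Total COGS = $4,848 + $468 + $4,876 + $4,218 = $14,410
Ending inventory: 63 @ $14 = $882
Check: goods available $15,292 = COGS $14,410 + ending $882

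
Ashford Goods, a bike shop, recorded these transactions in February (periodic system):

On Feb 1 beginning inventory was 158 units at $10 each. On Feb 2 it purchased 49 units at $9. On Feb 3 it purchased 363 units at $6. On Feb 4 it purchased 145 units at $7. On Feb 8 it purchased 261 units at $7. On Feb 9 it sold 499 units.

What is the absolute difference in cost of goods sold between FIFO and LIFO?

FIFO COGS: 158 @ $10 + 49 @ $9 + 292 @ $6 = $3,773
LIFO COGS: 261 @ $7 + 145 @ $7 + 93 @ $6 = $3,400
Difference = |$3,773 − $3,400| = $373

$373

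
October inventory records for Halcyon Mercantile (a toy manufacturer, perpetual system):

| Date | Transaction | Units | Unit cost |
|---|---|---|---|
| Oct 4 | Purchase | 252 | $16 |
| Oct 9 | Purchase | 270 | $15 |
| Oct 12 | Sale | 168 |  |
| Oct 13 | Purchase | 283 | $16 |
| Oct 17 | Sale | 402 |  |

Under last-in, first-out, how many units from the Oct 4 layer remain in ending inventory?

Oct 12, 168 sold [LIFO — newest first]: 168 @ $15 = $2,520
Oct 17, 402 sold [LIFO — newest first]: 283 @ $16 + 102 @ $15 + 17 @ $16 = $6,330
Total COGS = $2,520 + $6,330 = $8,850
Ending inventory: 235 @ $16 = $3,760

235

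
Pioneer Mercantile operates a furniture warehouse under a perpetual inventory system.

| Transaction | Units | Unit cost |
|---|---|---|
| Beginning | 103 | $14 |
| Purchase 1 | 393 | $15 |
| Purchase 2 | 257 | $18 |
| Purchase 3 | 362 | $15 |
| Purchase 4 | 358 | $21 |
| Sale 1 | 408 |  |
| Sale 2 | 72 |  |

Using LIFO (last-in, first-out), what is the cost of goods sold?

COGS = $9,348

Sale 1 (408) [LIFO — newest first]: 358 @ $21 + 50 @ $15 = $8,268
Sale 2 (72) [LIFO — newest first]: 72 @ $15 = $1,080
Total COGS = $8,268 + $1,080 = $9,348
Ending inventory: 103 @ $14 + 393 @ $15 + 257 @ $18 + 240 @ $15 = $15,563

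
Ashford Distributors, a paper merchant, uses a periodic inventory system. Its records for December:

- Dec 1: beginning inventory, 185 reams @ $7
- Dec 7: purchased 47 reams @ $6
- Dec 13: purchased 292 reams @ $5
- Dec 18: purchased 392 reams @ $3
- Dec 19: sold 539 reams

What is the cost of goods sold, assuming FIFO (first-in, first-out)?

COGS = $3,082

Dec 19, 539 sold [FIFO — oldest first]: 185 @ $7 + 47 @ $6 + 292 @ $5 + 15 @ $3 = $3,082
Ending inventory: 377 @ $3 = $1,131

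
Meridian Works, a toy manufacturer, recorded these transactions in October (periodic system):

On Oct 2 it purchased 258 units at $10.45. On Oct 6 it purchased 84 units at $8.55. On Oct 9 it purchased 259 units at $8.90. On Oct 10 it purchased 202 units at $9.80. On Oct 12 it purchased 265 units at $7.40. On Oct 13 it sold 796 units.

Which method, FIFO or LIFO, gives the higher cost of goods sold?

FIFO

FIFO COGS: 258 @ $10.45 + 84 @ $8.55 + 259 @ $8.90 + 195 @ $9.80 = $7,630.40
LIFO COGS: 265 @ $7.40 + 202 @ $9.80 + 259 @ $8.90 + 70 @ $8.55 = $6,844.20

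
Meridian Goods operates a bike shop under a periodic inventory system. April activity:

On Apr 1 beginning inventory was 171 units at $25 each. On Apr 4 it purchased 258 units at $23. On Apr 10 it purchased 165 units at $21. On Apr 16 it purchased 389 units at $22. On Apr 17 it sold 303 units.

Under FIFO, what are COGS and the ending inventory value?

Apr 17, 303 sold [FIFO — oldest first]: 171 @ $25 + 132 @ $23 = $7,311
Ending inventory: 126 @ $23 + 165 @ $21 + 389 @ $22 = $14,921
Check: goods available $22,232 = COGS $7,311 + ending $14,921

COGS = $7,311; ending inventory = $14,921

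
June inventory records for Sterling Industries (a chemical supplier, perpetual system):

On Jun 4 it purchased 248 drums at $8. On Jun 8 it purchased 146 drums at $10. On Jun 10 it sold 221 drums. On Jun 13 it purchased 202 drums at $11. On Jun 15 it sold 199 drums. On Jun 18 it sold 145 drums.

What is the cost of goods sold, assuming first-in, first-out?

Jun 10, 221 sold [FIFO — oldest first]: 221 @ $8 = $1,768
Jun 15, 199 sold [FIFO — oldest first]: 27 @ $8 + 146 @ $10 + 26 @ $11 = $1,962
Jun 18, 145 sold [FIFO — oldest first]: 145 @ $11 = $1,595
Total COGS = $1,768 + $1,962 + $1,595 = $5,325
Ending inventory: 31 @ $11 = $341

COGS = $5,325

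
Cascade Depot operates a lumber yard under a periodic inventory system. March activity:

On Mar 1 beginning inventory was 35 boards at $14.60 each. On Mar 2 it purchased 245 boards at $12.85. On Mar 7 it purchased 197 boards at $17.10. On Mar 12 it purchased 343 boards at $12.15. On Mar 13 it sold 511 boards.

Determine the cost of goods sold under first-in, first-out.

COGS = $7,441.05

Mar 13, 511 sold [FIFO — oldest first]: 35 @ $14.60 + 245 @ $12.85 + 197 @ $17.10 + 34 @ $12.15 = $7,441.05
Ending inventory: 309 @ $12.15 = $3,754.35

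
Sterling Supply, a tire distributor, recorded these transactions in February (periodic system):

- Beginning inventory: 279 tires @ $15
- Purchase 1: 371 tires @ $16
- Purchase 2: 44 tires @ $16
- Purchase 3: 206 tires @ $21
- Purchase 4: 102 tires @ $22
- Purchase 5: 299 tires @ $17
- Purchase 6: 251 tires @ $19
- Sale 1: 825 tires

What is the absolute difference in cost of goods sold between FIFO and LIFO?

FIFO COGS: 279 @ $15 + 371 @ $16 + 44 @ $16 + 131 @ $21 = $13,576
LIFO COGS: 251 @ $19 + 299 @ $17 + 102 @ $22 + 173 @ $21 = $15,729
Difference = |$13,576 − $15,729| = $2,153

$2,153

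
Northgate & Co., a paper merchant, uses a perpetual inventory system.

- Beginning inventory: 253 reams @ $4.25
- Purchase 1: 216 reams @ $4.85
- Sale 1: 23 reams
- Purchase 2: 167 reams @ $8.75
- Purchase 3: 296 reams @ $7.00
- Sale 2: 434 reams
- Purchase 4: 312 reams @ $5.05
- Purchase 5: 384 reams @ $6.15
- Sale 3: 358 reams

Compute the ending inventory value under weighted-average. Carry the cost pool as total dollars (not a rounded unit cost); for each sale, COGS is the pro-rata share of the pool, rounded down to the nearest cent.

After Beginning: 253 on hand, pool $1,075.25 (≈ $4.2500 each)
After Purchase 1: 469 on hand, pool $2,122.85 (≈ $4.5263 each)
Sale 1, sell 23: 23/469 × $2,122.85 → $104.10
After Purchase 2: 613 on hand, pool $3,480.00 (≈ $5.6770 each)
After Purchase 3: 909 on hand, pool $5,552.00 (≈ $6.1078 each)
Sale 2, sell 434: 434/909 × $5,552.00 → $2,650.78
After Purchase 4: 787 on hand, pool $4,476.82 (≈ $5.6885 each)
After Purchase 5: 1171 on hand, pool $6,838.42 (≈ $5.8398 each)
Sale 3, sell 358: 358/1171 × $6,838.42 → $2,090.65
Total COGS = $104.10 + $2,650.78 + $2,090.65 = $4,845.53
Ending inventory (cost pool remaining) = $4,747.77

Ending inventory = $4,747.77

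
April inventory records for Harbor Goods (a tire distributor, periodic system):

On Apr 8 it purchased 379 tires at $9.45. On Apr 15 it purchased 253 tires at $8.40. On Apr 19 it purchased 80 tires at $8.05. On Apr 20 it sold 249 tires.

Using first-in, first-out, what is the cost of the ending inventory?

Apr 20, 249 sold [FIFO — oldest first]: 249 @ $9.45 = $2,353.05
Ending inventory: 130 @ $9.45 + 253 @ $8.40 + 80 @ $8.05 = $3,997.70
Check: goods available $6,350.75 = COGS $2,353.05 + ending $3,997.70

Ending inventory = $3,997.70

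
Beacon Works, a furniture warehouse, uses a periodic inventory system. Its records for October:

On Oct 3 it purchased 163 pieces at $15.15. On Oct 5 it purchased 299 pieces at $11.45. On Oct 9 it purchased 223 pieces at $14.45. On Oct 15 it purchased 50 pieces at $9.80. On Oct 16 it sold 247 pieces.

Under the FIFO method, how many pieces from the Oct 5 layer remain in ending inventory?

215

Oct 16, 247 sold [FIFO — oldest first]: 163 @ $15.15 + 84 @ $11.45 = $3,431.25
Ending inventory: 215 @ $11.45 + 223 @ $14.45 + 50 @ $9.80 = $6,174.10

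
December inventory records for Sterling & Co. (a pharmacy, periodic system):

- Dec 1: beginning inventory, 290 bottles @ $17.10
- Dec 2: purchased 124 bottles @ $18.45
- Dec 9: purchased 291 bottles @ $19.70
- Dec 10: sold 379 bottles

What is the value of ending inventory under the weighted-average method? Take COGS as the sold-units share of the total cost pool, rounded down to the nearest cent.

Ending inventory = $6,001.87

Dec 10, sell 379: 379/705 × $12,979.50 → $6,977.63
Ending inventory (cost pool remaining) = $6,001.87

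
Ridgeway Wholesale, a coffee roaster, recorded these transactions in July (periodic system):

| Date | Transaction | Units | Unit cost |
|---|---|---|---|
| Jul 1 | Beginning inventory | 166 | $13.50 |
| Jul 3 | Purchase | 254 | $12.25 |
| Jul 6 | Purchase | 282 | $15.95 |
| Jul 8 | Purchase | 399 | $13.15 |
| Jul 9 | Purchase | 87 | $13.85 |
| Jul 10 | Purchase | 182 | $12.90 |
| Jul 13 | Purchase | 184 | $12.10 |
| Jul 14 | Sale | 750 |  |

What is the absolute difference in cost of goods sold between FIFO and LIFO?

$796.90

FIFO COGS: 166 @ $13.50 + 254 @ $12.25 + 282 @ $15.95 + 48 @ $13.15 = $10,481.60
LIFO COGS: 184 @ $12.10 + 182 @ $12.90 + 87 @ $13.85 + 297 @ $13.15 = $9,684.70
Difference = |$10,481.60 − $9,684.70| = $796.90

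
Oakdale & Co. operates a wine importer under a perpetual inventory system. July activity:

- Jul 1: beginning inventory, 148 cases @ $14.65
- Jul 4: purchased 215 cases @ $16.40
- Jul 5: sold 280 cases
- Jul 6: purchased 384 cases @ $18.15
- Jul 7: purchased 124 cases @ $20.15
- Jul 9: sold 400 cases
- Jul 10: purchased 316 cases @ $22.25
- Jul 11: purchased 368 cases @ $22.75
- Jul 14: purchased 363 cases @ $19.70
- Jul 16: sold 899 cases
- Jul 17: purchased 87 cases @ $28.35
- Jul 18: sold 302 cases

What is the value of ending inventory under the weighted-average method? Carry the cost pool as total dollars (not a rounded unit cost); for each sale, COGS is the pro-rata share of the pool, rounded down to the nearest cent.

After Jul 1: 148 on hand, pool $2,168.20 (≈ $14.6500 each)
After Jul 4: 363 on hand, pool $5,694.20 (≈ $15.6865 each)
Jul 5, sell 280: 280/363 × $5,694.20 → $4,392.22
After Jul 6: 467 on hand, pool $8,271.58 (≈ $17.7122 each)
After Jul 7: 591 on hand, pool $10,770.18 (≈ $18.2237 each)
Jul 9, sell 400: 400/591 × $10,770.18 → $7,289.46
After Jul 10: 507 on hand, pool $10,511.72 (≈ $20.7332 each)
After Jul 11: 875 on hand, pool $18,883.72 (≈ $21.5814 each)
After Jul 14: 1238 on hand, pool $26,034.82 (≈ $21.0297 each)
Jul 16, sell 899: 899/1238 × $26,034.82 → $18,905.73
After Jul 17: 426 on hand, pool $9,595.54 (≈ $22.5247 each)
Jul 18, sell 302: 302/426 × $9,595.54 → $6,802.47
Total COGS = $4,392.22 + $7,289.46 + $18,905.73 + $6,802.47 = $37,389.88
Ending inventory (cost pool remaining) = $2,793.07

Ending inventory = $2,793.07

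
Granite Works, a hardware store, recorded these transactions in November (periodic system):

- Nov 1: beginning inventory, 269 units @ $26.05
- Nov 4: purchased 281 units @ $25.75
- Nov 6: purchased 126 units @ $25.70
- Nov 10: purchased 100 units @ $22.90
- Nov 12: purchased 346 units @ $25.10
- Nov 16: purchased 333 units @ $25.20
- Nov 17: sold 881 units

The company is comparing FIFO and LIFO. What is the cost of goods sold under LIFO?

FIFO COGS: 269 @ $26.05 + 281 @ $25.75 + 126 @ $25.70 + 100 @ $22.90 + 105 @ $25.10 = $22,406.90
LIFO COGS: 333 @ $25.20 + 346 @ $25.10 + 100 @ $22.90 + 102 @ $25.70 = $21,987.60

COGS = $21,987.60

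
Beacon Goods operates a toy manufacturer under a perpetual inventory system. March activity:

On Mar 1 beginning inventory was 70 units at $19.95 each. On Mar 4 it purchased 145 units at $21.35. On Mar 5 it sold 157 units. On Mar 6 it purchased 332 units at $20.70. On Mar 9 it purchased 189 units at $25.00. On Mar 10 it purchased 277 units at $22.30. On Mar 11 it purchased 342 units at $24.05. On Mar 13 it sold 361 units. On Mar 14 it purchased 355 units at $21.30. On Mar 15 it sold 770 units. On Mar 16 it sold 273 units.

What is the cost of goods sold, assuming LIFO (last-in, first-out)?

COGS = $35,012.55

Mar 5, 157 sold [LIFO — newest first]: 145 @ $21.35 + 12 @ $19.95 = $3,335.15
Mar 13, 361 sold [LIFO — newest first]: 342 @ $24.05 + 19 @ $22.30 = $8,648.80
Mar 15, 770 sold [LIFO — newest first]: 355 @ $21.30 + 258 @ $22.30 + 157 @ $25.00 = $17,239.90
Mar 16, 273 sold [LIFO — newest first]: 32 @ $25.00 + 241 @ $20.70 = $5,788.70
Total COGS = $3,335.15 + $8,648.80 + $17,239.90 + $5,788.70 = $35,012.55
Ending inventory: 58 @ $19.95 + 91 @ $20.70 = $3,040.80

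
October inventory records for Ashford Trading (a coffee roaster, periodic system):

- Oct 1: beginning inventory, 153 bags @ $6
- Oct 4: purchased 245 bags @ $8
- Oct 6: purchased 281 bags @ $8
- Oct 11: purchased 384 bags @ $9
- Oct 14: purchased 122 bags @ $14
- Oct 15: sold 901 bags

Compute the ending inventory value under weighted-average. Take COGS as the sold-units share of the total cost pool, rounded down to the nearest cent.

Ending inventory = $2,466.13

Oct 15, sell 901: 901/1185 × $10,290.00 → $7,823.87
Ending inventory (cost pool remaining) = $2,466.13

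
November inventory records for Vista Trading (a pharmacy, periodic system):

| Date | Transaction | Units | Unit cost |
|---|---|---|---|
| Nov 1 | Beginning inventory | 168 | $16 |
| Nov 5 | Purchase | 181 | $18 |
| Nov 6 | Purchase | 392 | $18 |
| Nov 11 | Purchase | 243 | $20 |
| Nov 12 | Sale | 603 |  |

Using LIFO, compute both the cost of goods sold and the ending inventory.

COGS = $11,340; ending inventory = $6,522

Nov 12, 603 sold [LIFO — newest first]: 243 @ $20 + 360 @ $18 = $11,340
Ending inventory: 168 @ $16 + 181 @ $18 + 32 @ $18 = $6,522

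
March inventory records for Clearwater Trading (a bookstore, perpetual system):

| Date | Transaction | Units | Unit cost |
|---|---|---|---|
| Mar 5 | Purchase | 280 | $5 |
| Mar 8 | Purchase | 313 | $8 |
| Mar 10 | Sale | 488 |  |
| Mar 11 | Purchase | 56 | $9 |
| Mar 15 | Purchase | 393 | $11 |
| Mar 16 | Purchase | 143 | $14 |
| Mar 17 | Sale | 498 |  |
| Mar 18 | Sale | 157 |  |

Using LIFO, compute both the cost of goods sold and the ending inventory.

Mar 10, 488 sold [LIFO — newest first]: 313 @ $8 + 175 @ $5 = $3,379
Mar 17, 498 sold [LIFO — newest first]: 143 @ $14 + 355 @ $11 = $5,907
Mar 18, 157 sold [LIFO — newest first]: 38 @ $11 + 56 @ $9 + 63 @ $5 = $1,237
Total COGS = $3,379 + $5,907 + $1,237 = $10,523
Ending inventory: 42 @ $5 = $210

COGS = $10,523; ending inventory = $210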